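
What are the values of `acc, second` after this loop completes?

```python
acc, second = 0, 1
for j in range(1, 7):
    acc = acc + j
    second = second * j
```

Sum and factorial of 1 to 6
`acc, second` takes the values: (0, 1) → (1, 1) → (3, 1) → (3, 2) → (6, 2) → (6, 6) → (10, 6) → (10, 24) → (15, 24) → (15, 120) → (21, 120) → (21, 720)

Answer: 21, 720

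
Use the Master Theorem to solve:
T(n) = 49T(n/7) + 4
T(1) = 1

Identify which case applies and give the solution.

a=49, b=7, f(n)=4. log_7(49) = 2. Since c=0 < 2, Case 1 applies: T(n) = Θ(n^log_b(a)) = O(n^2).

Answer: O(n^2) - Case 1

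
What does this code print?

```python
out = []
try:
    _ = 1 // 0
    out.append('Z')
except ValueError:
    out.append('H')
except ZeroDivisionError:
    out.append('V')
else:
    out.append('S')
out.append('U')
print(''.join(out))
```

Execution trace: 'V' (except ZeroDivisionError) → 'U' (after the try/except). Output: VU

Answer: VU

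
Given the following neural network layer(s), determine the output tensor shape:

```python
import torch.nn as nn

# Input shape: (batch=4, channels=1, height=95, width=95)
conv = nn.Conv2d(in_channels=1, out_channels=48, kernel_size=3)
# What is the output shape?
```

Input: (4, 1, 95, 95) -> Output: (4, 48, 93, 93)

Answer: (4, 48, 93, 93)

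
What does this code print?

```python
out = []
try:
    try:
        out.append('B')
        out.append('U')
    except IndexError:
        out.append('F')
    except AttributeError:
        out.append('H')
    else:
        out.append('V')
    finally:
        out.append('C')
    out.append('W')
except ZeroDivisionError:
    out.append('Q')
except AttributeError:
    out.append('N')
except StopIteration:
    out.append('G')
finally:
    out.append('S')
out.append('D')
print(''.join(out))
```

Execution trace: 'B' (inner try body) → 'U' (inner try body, no exception) → 'V' (inner else) → 'C' (inner finally) → 'W' (try body, no exception) → 'S' (finally) → 'D' (after the try/except). Output: BUVCWSD

Answer: BUVCWSD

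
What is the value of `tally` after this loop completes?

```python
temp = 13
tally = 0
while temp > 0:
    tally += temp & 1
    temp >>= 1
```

Count set bits in 13 (binary: 0b1101)
`tally` takes the values: 0 → 1 → 2 → 3

Answer: 3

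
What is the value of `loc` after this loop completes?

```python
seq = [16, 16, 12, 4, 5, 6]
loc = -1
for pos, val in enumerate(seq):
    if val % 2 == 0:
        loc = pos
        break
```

First even number index in [16, 16, 12, 4, 5, 6]
`loc` takes the values: -1 → 0

Answer: 0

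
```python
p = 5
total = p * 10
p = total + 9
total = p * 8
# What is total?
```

Trace:
`p = 5` → p = 5
`total = p * 10` → total = 50
`p = total + 9` → p = 59
`total = p * 8` → total = 472
So total = 472

Answer: 472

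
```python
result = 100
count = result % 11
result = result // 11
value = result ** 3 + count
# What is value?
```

Trace:
`result = 100` → result = 100
`count = result % 11` → count = 1
`result = result // 11` → result = 9
`value = result ** 3 + count` → value = 730
So value = 730

Answer: 730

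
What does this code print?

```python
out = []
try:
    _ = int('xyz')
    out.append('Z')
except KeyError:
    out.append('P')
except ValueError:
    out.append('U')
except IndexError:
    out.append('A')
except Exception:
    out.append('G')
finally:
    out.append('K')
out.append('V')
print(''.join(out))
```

Execution trace: 'U' (except ValueError) → 'K' (finally) → 'V' (after the try/except). Output: UKV

Answer: UKV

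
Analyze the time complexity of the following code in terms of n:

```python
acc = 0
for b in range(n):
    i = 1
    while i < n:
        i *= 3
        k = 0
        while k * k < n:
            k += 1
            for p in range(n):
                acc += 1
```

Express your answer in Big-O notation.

Each loop level contributes: n × log n × √n × n. Multiplying the contributions gives O(n^2√n log n).

Answer: O(n^2√n log n)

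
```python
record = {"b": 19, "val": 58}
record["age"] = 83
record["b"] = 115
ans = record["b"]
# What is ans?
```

Trace:
`record = {"b": 19, "val": 58}` → record = {'b': 19, 'val': 58}
`record["age"] = 83` → record = {'b': 19, 'val': 58, 'age': 83}
`record["b"] = 115` → record = {'b': 115, 'val': 58, 'age': 83}
`ans = record["b"]` → ans = 115
So ans = 115

Answer: 115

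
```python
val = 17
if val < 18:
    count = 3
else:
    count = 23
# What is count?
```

Trace:
`val = 17` → val = 17
`if val < 18: ...` → val < 18 is True → count = 3
So count = 3

Answer: 3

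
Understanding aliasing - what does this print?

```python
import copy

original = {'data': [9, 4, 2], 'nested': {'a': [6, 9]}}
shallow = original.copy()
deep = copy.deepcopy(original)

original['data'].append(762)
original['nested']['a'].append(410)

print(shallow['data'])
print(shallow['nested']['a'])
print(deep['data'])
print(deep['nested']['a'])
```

Key concept: comparing shallow vs deep copy.
Step by step:
`original = {'data': [9, 4, 2], 'nested': {'a': [6, 9]}}` → original = {'data': [9, 4, 2], 'nested': {'a': [6, 9]}}
`shallow = original.copy()` → shallow = {'data': [9, 4, 2], 'nested': {'a': [6, 9]}}
`deep = copy.deepcopy(original)` → deep = {'data': [9, 4, 2], 'nested': {'a': [6, 9]}}
`original['data'].append(762)` → original = {'data': [9, 4, 2, 762], 'nested': {'a': [6, 9]}}; shallow = {'data': [9, 4, 2, 762], 'nested': {'a': [6, 9]}}
`original['nested']['a'].append(410)` → original = {'data': [9, 4, 2, 762], 'nested': {'a': [6, 9, 410]}}; shallow = {'data': [9, 4, 2, 762], 'nested': {'a': [6, 9, 410]}}
`print(shallow['data'])` → prints [9, 4, 2, 762]
`print(shallow['nested']['a'])` → prints [6, 9, 410]
`print(deep['data'])` → prints [9, 4, 2]
`print(deep['nested']['a'])` → prints [6, 9]

Answer:
[9, 4, 2, 762]
[6, 9, 410]
[9, 4, 2]
[6, 9]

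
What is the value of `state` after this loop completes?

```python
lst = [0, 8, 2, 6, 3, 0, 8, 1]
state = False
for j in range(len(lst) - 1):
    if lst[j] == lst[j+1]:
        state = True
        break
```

Check consecutive duplicates in [0, 8, 2, 6, 3, 0, 8, 1]
`state` takes the values: False

Answer: False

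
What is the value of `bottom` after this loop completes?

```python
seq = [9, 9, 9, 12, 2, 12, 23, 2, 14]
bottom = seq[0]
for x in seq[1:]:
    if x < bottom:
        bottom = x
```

Minimum of [9, 9, 9, 12, 2, 12, 23, 2, 14]
`bottom` takes the values: 9 → 2

Answer: 2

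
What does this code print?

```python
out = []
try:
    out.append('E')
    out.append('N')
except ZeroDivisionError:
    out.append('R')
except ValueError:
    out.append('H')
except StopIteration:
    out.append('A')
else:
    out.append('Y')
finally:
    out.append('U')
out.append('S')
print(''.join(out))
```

Execution trace: 'E' (try body) → 'N' (try body, no exception) → 'Y' (else) → 'U' (finally) → 'S' (after the try/except). Output: ENYUS

Answer: ENYUS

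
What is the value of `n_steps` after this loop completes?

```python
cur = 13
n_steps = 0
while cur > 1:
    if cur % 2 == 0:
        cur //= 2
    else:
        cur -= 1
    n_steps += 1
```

Steps to reduce 13 to 1
`n_steps` takes the values: 0 → 1 → 2 → 3 → 4 → 5

Answer: 5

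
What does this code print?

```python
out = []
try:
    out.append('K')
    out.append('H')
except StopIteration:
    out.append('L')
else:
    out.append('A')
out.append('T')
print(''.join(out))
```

Execution trace: 'K' (try body) → 'H' (try body, no exception) → 'A' (else) → 'T' (after the try/except). Output: KHAT

Answer: KHAT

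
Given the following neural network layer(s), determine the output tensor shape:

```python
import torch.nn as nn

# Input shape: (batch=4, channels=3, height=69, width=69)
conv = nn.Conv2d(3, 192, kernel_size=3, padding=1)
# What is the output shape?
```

Input: (4, 3, 69, 69) -> Output: (4, 192, 69, 69)

Answer: (4, 192, 69, 69)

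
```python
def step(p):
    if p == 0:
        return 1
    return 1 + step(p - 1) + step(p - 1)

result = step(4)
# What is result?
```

step(p) = 1 + 2·step(p-1), step(0)=1. Closed form: (1+1)·2^4 - 1 = 31.

Answer: 31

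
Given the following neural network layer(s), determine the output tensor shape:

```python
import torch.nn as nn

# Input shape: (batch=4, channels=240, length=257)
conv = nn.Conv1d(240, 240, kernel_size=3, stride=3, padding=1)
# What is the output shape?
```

Input: (4, 240, 257) -> Output: (4, 240, 86)

Answer: (4, 240, 86)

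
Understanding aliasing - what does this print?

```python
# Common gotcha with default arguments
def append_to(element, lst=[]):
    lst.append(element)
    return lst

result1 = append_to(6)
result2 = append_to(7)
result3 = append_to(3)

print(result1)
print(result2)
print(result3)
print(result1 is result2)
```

Key concept: mutable default argument gotcha.
Step by step:
`result1 = append_to(6)` → result1 = [6]
`result2 = append_to(7)` → result1 = [6, 7] (same object as result2); result2 = [6, 7] (same object as result1)
`result3 = append_to(3)` → result1 = [6, 7, 3] (same object as result2, result3); result2 = [6, 7, 3] (same object as result1, result3); result3 = [6, 7, 3] (same object as result1, result2)
`print(result1)` → prints [6, 7, 3]
`print(result2)` → prints [6, 7, 3]
`print(result3)` → prints [6, 7, 3]
`print(result1 is result2)` → prints True

Answer:
[6, 7, 3]
[6, 7, 3]
[6, 7, 3]
True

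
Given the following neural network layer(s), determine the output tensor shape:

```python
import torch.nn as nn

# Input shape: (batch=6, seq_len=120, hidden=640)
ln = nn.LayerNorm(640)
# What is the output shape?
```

Input: (6, 120, 640) -> Output: (6, 120, 640)

Answer: (6, 120, 640)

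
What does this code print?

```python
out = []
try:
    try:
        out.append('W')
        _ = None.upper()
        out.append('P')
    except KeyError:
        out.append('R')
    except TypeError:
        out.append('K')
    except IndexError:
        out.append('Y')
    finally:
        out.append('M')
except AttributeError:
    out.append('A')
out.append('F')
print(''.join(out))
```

Execution trace: 'W' (try body) → 'M' (finally) → 'A' (outer except AttributeError) → 'F' (after the try/except). Output: WMAF

Answer: WMAF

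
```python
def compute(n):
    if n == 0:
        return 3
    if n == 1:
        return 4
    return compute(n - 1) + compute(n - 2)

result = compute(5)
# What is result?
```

Build up from base cases: compute(0)=3, compute(1)=4, compute(2)=7, compute(3)=11, compute(4)=18, compute(5)=29

Answer: 29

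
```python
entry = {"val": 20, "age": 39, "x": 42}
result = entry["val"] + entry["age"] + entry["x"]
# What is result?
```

Trace:
`entry = {"val": 20, "age": 39, "x": 42}` → entry = {'val': 20, 'age': 39, 'x': 42}
`result = entry["val"] + entry["age"] + entry["x"]` → result = 101
So result = 101

Answer: 101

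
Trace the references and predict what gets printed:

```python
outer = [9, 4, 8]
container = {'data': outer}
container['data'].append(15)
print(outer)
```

Key concept: dict holds reference to list.
Step by step:
`outer = [9, 4, 8]` → outer = [9, 4, 8]
`container = {'data': outer}` → container = {'data': [9, 4, 8]}
`container['data'].append(15)` → outer = [9, 4, 8, 15]; container = {'data': [9, 4, 8, 15]}
`print(outer)` → prints [9, 4, 8, 15]

Answer: [9, 4, 8, 15]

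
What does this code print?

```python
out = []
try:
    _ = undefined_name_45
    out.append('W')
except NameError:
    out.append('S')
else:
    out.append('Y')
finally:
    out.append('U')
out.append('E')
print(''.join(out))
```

Execution trace: 'S' (except NameError) → 'U' (finally) → 'E' (after the try/except). Output: SUE

Answer: SUE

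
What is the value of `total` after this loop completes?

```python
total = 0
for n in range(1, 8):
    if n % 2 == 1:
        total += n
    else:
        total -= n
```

Add odd, subtract even
`total` takes the values: 0 → 1 → -1 → 2 → -2 → 3 → -3 → 4

Answer: 4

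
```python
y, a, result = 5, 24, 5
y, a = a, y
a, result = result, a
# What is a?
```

Trace:
`y, a, result = 5, 24, 5` → y = 5; a = 24; result = 5
`y, a = a, y` → y = 24; a = 5
`a, result = result, a` → a = 5; result = 5
So a = 5

Answer: 5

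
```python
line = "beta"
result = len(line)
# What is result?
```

Trace:
`line = "beta"` → line = 'beta'
`result = len(line)` → result = 4
So result = 4

Answer: 4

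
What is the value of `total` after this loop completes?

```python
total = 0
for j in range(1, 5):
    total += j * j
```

Sum of squares 1² to 4² = 30
`total` takes the values: 0 → 1 → 5 → 14 → 30

Answer: 30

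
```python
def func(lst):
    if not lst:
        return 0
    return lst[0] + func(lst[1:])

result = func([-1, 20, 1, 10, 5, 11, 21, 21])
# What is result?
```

(-1) + 20 + 1 + 10 + 5 + 11 + 21 + 21 + 0 = 88

Answer: 88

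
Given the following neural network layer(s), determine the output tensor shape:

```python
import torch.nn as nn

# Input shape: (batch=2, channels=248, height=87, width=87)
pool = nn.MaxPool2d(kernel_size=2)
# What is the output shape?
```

Input: (2, 248, 87, 87) -> Output: (2, 248, 43, 43)

Answer: (2, 248, 43, 43)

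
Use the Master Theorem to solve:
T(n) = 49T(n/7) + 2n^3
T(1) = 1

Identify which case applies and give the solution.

a=49, b=7, f(n)=2n^3. log_7(49) = 2. Since c=3 > 2 and the regularity condition holds (49(n/7)^3 = (49/7^3)n^3 with 49/7^3 < 1), Case 3 applies: T(n) = Θ(f(n)) = O(n^3).

Answer: O(n^3) - Case 3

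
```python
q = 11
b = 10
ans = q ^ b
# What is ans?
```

Trace:
`q = 11` → q = 11
`b = 10` → b = 10
`ans = q ^ b` → ans = 1
So ans = 1

Answer: 1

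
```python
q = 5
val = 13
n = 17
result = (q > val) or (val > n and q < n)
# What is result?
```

Trace:
`q = 5` → q = 5
`val = 13` → val = 13
`n = 17` → n = 17
`result = (q > val) or (val > n and q < n)` → result = False
So result = False

Answer: False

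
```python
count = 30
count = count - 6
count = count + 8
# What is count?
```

Trace:
`count = 30` → count = 30
`count = count - 6` → count = 24
`count = count + 8` → count = 32
So count = 32

Answer: 32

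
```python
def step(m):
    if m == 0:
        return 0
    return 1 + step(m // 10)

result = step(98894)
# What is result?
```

Count of digits of 98894: 5

Answer: 5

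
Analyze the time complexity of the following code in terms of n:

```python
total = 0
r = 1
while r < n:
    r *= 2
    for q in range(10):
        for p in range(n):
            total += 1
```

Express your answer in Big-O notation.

Each loop level contributes: log n × 1 × n. Multiplying the contributions gives O(n log n).

Answer: O(n log n)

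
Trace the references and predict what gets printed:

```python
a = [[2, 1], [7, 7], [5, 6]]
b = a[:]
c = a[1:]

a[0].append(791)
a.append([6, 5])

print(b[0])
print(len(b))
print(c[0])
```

Key concept: slice with nested mutation.
Step by step:
`a = [[2, 1], [7, 7], [5, 6]]` → a = [[2, 1], [7, 7], [5, 6]]
`b = a[:]` → b = [[2, 1], [7, 7], [5, 6]]
`c = a[1:]` → c = [[7, 7], [5, 6]]
`a[0].append(791)` → a = [[2, 1, 791], [7, 7], [5, 6]]; b = [[2, 1, 791], [7, 7], [5, 6]]
`a.append([6, 5])` → a = [[2, 1, 791], [7, 7], [5, 6], [6, 5]]
`print(b[0])` → prints [2, 1, 791]
`print(len(b))` → prints 3
`print(c[0])` → prints [7, 7]

Answer:
[2, 1, 791]
3
[7, 7]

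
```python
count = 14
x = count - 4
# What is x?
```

Trace:
`count = 14` → count = 14
`x = count - 4` → x = 10
So x = 10

Answer: 10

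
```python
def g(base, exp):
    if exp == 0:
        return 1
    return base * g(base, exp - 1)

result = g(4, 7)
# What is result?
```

g(4, 7) = 4 * 4 * 4 * 4 * 4 * 4 * 4 = 16384

Answer: 16384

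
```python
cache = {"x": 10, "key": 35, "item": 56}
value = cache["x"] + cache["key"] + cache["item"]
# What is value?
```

Trace:
`cache = {"x": 10, "key": 35, "item": 56}` → cache = {'x': 10, 'key': 35, 'item': 56}
`value = cache["x"] + cache["key"] + cache["item"]` → value = 101
So value = 101

Answer: 101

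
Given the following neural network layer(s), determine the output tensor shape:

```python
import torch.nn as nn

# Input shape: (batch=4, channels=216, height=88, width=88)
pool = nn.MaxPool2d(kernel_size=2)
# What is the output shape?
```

Input: (4, 216, 88, 88) -> Output: (4, 216, 44, 44)

Answer: (4, 216, 44, 44)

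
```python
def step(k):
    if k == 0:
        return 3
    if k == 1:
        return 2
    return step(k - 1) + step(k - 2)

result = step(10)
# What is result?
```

Build up from base cases: step(0)=3, step(1)=2, step(2)=5, step(3)=7, step(4)=12, step(5)=19, step(6)=31, ..., step(10)=212

Answer: 212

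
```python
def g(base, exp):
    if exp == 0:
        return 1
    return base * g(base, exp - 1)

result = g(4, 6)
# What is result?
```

g(4, 6) = 4 * 4 * 4 * 4 * 4 * 4 = 4096

Answer: 4096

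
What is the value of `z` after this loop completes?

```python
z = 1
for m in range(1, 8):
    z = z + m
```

Start at 1, add 1 through 7
`z` takes the values: 1 → 2 → 4 → 7 → 11 → 16 → 22 → 29

Answer: 29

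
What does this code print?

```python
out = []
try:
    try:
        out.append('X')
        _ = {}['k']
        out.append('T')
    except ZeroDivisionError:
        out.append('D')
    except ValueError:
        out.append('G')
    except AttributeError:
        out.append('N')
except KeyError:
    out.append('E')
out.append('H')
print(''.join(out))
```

Execution trace: 'X' (try body) → 'E' (outer except KeyError) → 'H' (after the try/except). Output: XEH

Answer: XEH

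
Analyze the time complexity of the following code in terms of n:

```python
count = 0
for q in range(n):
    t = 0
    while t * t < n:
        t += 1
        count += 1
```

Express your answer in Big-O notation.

Each loop level contributes: n × √n. Multiplying the contributions gives O(n√n).

Answer: O(n√n)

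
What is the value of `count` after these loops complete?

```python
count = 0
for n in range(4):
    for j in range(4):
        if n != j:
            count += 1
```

4² - 4 (exclude diagonal)
`count` takes the values: 0 → 1 → 2 → 3 → 4 → 5 → 6 → 7 → 8 → 9 → 10 → 11 → 12

Answer: 12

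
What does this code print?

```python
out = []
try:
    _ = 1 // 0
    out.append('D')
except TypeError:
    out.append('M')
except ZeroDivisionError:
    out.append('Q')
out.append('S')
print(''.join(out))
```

Execution trace: 'Q' (except ZeroDivisionError) → 'S' (after the try/except). Output: QS

Answer: QS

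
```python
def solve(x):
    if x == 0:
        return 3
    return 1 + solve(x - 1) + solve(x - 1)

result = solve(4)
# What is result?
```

solve(x) = 1 + 2·solve(x-1), solve(0)=3. Closed form: (3+1)·2^4 - 1 = 63.

Answer: 63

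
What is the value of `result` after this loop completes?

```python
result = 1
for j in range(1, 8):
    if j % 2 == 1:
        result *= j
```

Product of odd numbers 1 to 7
`result` takes the values: 1 → 3 → 15 → 105

Answer: 105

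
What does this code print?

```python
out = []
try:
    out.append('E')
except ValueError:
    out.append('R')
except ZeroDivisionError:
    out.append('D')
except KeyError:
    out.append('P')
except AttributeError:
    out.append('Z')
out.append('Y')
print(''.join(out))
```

Execution trace: 'E' (try body, no exception) → 'Y' (after the try/except). Output: EY

Answer: EY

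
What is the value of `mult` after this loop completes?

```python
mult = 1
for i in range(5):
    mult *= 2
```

2^5 = 32
`mult` takes the values: 1 → 2 → 4 → 8 → 16 → 32

Answer: 32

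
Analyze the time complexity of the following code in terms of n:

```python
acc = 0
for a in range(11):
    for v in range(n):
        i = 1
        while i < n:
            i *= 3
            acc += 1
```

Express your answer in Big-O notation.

Each loop level contributes: 1 × n × log n. Multiplying the contributions gives O(n log n).

Answer: O(n log n)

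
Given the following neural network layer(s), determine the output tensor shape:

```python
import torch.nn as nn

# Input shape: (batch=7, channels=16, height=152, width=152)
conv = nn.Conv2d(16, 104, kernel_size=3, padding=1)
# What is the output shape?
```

Input: (7, 16, 152, 152) -> Output: (7, 104, 152, 152)

Answer: (7, 104, 152, 152)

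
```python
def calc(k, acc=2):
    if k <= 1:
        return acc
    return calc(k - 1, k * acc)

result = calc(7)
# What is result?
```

Accumulator trace (n, acc): (7, 2) -> (6, 14) -> (5, 84) -> (4, 420) -> (3, 1680) -> (2, 5040) -> (1, 10080) -> return 10080

Answer: 10080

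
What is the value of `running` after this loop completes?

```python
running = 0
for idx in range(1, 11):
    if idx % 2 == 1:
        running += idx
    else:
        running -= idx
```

Add odd, subtract even
`running` takes the values: 0 → 1 → -1 → 2 → -2 → 3 → -3 → 4 → -4 → 5 → -5

Answer: -5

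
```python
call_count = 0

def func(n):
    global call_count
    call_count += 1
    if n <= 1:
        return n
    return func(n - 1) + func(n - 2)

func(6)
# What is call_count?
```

Calls(n) = 1 + Calls(n-1) + Calls(n-2); Calls(0)=Calls(1)=1. For n=6 this gives 25.

Answer: 25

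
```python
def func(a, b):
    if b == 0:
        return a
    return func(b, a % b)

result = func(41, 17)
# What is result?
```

func(41, 17) -> func(17, 7) -> func(7, 3) -> func(3, 1) -> func(1, 0) -> 1

Answer: 1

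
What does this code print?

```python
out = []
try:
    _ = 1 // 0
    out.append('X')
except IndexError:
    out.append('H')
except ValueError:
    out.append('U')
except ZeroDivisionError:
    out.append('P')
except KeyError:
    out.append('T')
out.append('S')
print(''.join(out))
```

Execution trace: 'P' (except ZeroDivisionError) → 'S' (after the try/except). Output: PS

Answer: PS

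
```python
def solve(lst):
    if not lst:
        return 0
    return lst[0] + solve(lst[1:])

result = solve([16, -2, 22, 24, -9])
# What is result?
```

16 + (-2) + 22 + 24 + (-9) + 0 = 51

Answer: 51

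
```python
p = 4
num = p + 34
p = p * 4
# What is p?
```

Trace:
`p = 4` → p = 4
`num = p + 34` → num = 38
`p = p * 4` → p = 16
So p = 16

Answer: 16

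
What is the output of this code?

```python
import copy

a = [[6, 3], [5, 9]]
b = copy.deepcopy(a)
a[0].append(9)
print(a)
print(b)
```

Key concept: deep copy is fully independent.
Step by step:
`a = [[6, 3], [5, 9]]` → a = [[6, 3], [5, 9]]
`b = copy.deepcopy(a)` → b = [[6, 3], [5, 9]]
`a[0].append(9)` → a = [[6, 3, 9], [5, 9]]
`print(a)` → prints [[6, 3, 9], [5, 9]]
`print(b)` → prints [[6, 3], [5, 9]]

Answer:
[[6, 3, 9], [5, 9]]
[[6, 3], [5, 9]]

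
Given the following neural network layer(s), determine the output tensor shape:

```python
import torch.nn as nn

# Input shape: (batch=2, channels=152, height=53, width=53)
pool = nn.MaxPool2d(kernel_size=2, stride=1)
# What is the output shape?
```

Input: (2, 152, 53, 53) -> Output: (2, 152, 52, 52)

Answer: (2, 152, 52, 52)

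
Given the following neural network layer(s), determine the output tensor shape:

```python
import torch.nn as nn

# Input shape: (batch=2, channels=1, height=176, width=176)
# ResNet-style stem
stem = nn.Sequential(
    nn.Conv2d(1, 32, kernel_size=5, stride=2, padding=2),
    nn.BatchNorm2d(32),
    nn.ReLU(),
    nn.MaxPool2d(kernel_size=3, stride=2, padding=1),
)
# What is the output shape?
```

Input: (2, 1, 176, 176) -> after Conv2d 5x5 stride=2: (2, 32, 88, 88) -> Output: (2, 32, 44, 44)

Answer: (2, 32, 44, 44)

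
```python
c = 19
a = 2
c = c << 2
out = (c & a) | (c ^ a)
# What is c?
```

Trace:
`c = 19` → c = 19
`a = 2` → a = 2
`c = c << 2` → c = 76
`out = (c & a) | (c ^ a)` → out = 78
So c = 76

Answer: 76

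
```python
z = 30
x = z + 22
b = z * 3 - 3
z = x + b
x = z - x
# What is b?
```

Trace:
`z = 30` → z = 30
`x = z + 22` → x = 52
`b = z * 3 - 3` → b = 87
`z = x + b` → z = 139
`x = z - x` → x = 87
So b = 87

Answer: 87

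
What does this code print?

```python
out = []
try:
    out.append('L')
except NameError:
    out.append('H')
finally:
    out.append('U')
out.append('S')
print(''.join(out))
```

Execution trace: 'L' (try body, no exception) → 'U' (finally) → 'S' (after the try/except). Output: LUS

Answer: LUS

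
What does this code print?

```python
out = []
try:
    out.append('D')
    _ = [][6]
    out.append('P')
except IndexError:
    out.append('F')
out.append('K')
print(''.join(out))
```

Execution trace: 'D' (try body) → 'F' (except IndexError) → 'K' (after the try/except). Output: DFK

Answer: DFK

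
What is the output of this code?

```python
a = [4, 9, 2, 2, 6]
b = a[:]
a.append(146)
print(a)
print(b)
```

Key concept: slice [:] creates copy.
Step by step:
`a = [4, 9, 2, 2, 6]` → a = [4, 9, 2, 2, 6]
`b = a[:]` → b = [4, 9, 2, 2, 6]
`a.append(146)` → a = [4, 9, 2, 2, 6, 146]
`print(a)` → prints [4, 9, 2, 2, 6, 146]
`print(b)` → prints [4, 9, 2, 2, 6]

Answer:
[4, 9, 2, 2, 6, 146]
[4, 9, 2, 2, 6]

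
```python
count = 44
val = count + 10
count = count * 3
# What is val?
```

Trace:
`count = 44` → count = 44
`val = count + 10` → val = 54
`count = count * 3` → count = 132
So val = 54

Answer: 54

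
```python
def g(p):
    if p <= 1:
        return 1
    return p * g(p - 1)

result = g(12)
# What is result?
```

g(12) = 12 * 11 * 10 * 9 * 8 * 7 * 6 * 5 * 4 * 3 * 2 * 1 = 479001600

Answer: 479001600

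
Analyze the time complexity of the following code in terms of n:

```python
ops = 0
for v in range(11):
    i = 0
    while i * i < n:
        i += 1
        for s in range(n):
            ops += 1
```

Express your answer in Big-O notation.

Each loop level contributes: 1 × √n × n. Multiplying the contributions gives O(n√n).

Answer: O(n√n)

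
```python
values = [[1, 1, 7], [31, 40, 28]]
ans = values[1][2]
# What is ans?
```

Trace:
`values = [[1, 1, 7], [31, 40, 28]]` → values = [[1, 1, 7], [31, 40, 28]]
`ans = values[1][2]` → ans = 28
So ans = 28

Answer: 28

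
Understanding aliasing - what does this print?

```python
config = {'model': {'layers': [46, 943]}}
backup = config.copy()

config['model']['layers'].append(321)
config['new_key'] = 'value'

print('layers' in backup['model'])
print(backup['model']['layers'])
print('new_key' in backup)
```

Key concept: shallow copy gotcha with nested dict.
Step by step:
`config = {'model': {'layers': [46, 943]}}` → config = {'model': {'layers': [46, 943]}}
`backup = config.copy()` → backup = {'model': {'layers': [46, 943]}}
`config['model']['layers'].append(321)` → config = {'model': {'layers': [46, 943, 321]}}; backup = {'model': {'layers': [46, 943, 321]}}
`config['new_key'] = 'value'` → config = {'model': {'layers': [46, 943, 321]}, 'new_key': 'value'}
`print('layers' in backup['model'])` → prints True
`print(backup['model']['layers'])` → prints [46, 943, 321]
`print('new_key' in backup)` → prints False

Answer:
True
[46, 943, 321]
False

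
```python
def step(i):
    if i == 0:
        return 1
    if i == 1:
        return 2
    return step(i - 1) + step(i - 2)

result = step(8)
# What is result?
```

Build up from base cases: step(0)=1, step(1)=2, step(2)=3, step(3)=5, step(4)=8, step(5)=13, step(6)=21, ..., step(8)=55

Answer: 55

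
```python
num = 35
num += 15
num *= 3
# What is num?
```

Trace:
`num = 35` → num = 35
`num += 15` → num = 50
`num *= 3` → num = 150
So num = 150

Answer: 150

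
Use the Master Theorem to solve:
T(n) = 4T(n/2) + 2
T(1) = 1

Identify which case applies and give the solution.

a=4, b=2, f(n)=2. log_2(4) = 2. Since c=0 < 2, Case 1 applies: T(n) = Θ(n^log_b(a)) = O(n^2).

Answer: O(n^2) - Case 1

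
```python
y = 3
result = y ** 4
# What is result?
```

Trace:
`y = 3` → y = 3
`result = y ** 4` → result = 81
So result = 81

Answer: 81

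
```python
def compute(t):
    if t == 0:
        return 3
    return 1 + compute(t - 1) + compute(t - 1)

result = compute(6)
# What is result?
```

compute(t) = 1 + 2·compute(t-1), compute(0)=3. Closed form: (3+1)·2^6 - 1 = 255.

Answer: 255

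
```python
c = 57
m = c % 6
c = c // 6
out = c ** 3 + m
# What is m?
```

Trace:
`c = 57` → c = 57
`m = c % 6` → m = 3
`c = c // 6` → c = 9
`out = c ** 3 + m` → out = 732
So m = 3

Answer: 3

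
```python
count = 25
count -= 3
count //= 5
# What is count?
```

Trace:
`count = 25` → count = 25
`count -= 3` → count = 22
`count //= 5` → count = 4
So count = 4

Answer: 4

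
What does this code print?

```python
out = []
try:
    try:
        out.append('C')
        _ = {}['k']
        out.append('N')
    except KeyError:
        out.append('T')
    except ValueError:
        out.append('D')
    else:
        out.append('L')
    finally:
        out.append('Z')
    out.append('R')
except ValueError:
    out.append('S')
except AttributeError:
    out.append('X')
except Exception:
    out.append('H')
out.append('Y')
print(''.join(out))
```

Execution trace: 'C' (inner try body) → 'T' (inner except KeyError) → 'Z' (inner finally) → 'R' (try body, no exception) → 'Y' (after the try/except). Output: CTZRY

Answer: CTZRY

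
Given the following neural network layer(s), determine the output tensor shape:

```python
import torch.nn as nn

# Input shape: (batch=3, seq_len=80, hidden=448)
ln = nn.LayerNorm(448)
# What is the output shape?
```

Input: (3, 80, 448) -> Output: (3, 80, 448)

Answer: (3, 80, 448)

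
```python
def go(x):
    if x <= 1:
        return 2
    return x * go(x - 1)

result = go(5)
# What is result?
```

go(5) = 5 * 4 * 3 * 2 * 2 = 240

Answer: 240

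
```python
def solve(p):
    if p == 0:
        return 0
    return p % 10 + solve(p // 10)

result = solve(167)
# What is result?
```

Sum of digits of 167: 7 + 6 + 1 = 14

Answer: 14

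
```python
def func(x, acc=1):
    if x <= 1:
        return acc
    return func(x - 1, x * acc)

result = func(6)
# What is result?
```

Accumulator trace (n, acc): (6, 1) -> (5, 6) -> (4, 30) -> (3, 120) -> (2, 360) -> (1, 720) -> return 720

Answer: 720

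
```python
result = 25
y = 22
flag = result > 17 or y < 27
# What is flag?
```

Trace:
`result = 25` → result = 25
`y = 22` → y = 22
`flag = result > 17 or y < 27` → flag = True
So flag = True

Answer: True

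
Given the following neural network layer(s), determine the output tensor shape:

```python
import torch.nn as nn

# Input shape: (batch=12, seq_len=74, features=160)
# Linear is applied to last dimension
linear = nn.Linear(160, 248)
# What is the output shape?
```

Input: (12, 74, 160) -> Output: (12, 74, 248)

Answer: (12, 74, 248)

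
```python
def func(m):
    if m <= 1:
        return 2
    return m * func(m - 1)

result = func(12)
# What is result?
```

func(12) = 12 * 11 * 10 * 9 * 8 * 7 * 6 * 5 * 4 * 3 * 2 * 2 = 958003200

Answer: 958003200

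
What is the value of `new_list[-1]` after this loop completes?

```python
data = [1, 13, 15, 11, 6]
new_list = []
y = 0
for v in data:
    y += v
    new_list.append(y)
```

Cumulative sum ends at 46
`new_list` takes the values: [] → [1] → [1, 14] → [1, 14, 29] → [1, 14, 29, 40] → [1, 14, 29, 40, 46]
So `new_list[-1]` = 46

Answer: 46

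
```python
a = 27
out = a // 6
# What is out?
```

Trace:
`a = 27` → a = 27
`out = a // 6` → out = 4
So out = 4

Answer: 4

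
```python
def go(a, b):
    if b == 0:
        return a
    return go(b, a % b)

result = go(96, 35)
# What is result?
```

go(96, 35) -> go(35, 26) -> go(26, 9) -> go(9, 8) -> go(8, 1) -> go(1, 0) -> 1

Answer: 1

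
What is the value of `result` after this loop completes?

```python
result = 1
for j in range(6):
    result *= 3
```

3^6 = 729
`result` takes the values: 1 → 3 → 9 → 27 → 81 → 243 → 729

Answer: 729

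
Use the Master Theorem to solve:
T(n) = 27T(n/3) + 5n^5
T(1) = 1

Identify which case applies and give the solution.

a=27, b=3, f(n)=5n^5. log_3(27) = 3. Since c=5 > 3 and the regularity condition holds (27(n/3)^5 = (27/3^5)n^5 with 27/3^5 < 1), Case 3 applies: T(n) = Θ(f(n)) = O(n^5).

Answer: O(n^5) - Case 3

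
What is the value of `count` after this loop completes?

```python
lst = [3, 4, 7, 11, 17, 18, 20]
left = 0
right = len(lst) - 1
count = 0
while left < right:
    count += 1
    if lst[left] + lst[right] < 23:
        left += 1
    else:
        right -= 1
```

Steps to find pair summing to 23
`count` takes the values: 0 → 1 → 2 → 3 → 4 → 5 → 6

Answer: 6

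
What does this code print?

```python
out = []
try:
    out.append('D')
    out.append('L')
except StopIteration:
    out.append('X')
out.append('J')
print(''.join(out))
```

Execution trace: 'D' (try body) → 'L' (try body, no exception) → 'J' (after the try/except). Output: DLJ

Answer: DLJ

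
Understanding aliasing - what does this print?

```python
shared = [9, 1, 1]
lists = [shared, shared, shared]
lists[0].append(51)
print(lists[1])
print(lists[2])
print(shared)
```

Key concept: list of same reference.
Step by step:
`shared = [9, 1, 1]` → shared = [9, 1, 1]
`lists = [shared, shared, shared]` → lists = [[9, 1, 1], [9, 1, 1], [9, 1, 1]]
`lists[0].append(51)` → shared = [9, 1, 1, 51]; lists = [[9, 1, 1, 51], [9, 1, 1, 51], [9, 1, 1, 51]]
`print(lists[1])` → prints [9, 1, 1, 51]
`print(lists[2])` → prints [9, 1, 1, 51]
`print(shared)` → prints [9, 1, 1, 51]

Answer:
[9, 1, 1, 51]
[9, 1, 1, 51]
[9, 1, 1, 51]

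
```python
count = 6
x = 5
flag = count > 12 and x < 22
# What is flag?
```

Trace:
`count = 6` → count = 6
`x = 5` → x = 5
`flag = count > 12 and x < 22` → flag = False
So flag = False

Answer: False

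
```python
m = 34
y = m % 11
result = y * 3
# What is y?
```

Trace:
`m = 34` → m = 34
`y = m % 11` → y = 1
`result = y * 3` → result = 3
So y = 1

Answer: 1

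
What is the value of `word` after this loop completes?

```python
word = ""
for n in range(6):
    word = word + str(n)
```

Concatenate digits 0 to 5
`word` takes the values: "" → "0" → "01" → "012" → "0123" → "01234" → "012345"

Answer: "012345"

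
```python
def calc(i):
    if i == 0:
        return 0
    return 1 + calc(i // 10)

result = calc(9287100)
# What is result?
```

Count of digits of 9287100: 7

Answer: 7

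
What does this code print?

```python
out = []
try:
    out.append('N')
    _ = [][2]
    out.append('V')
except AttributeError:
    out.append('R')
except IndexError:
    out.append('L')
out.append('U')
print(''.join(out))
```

Execution trace: 'N' (try body) → 'L' (except IndexError) → 'U' (after the try/except). Output: NLU

Answer: NLU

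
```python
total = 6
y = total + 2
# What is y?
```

Trace:
`total = 6` → total = 6
`y = total + 2` → y = 8
So y = 8

Answer: 8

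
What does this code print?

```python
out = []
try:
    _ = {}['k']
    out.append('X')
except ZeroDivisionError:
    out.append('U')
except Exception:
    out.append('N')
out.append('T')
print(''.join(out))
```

Execution trace: 'N' (except Exception) → 'T' (after the try/except). Output: NT

Answer: NT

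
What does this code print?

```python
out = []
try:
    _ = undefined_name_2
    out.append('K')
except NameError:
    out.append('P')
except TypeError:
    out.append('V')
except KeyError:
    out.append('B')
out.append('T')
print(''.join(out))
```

Execution trace: 'P' (except NameError) → 'T' (after the try/except). Output: PT

Answer: PT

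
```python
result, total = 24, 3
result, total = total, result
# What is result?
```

Trace:
`result, total = 24, 3` → result = 24; total = 3
`result, total = total, result` → result = 3; total = 24
So result = 3

Answer: 3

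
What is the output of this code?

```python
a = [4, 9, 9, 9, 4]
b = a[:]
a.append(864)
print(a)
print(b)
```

Key concept: slice [:] creates copy.
Step by step:
`a = [4, 9, 9, 9, 4]` → a = [4, 9, 9, 9, 4]
`b = a[:]` → b = [4, 9, 9, 9, 4]
`a.append(864)` → a = [4, 9, 9, 9, 4, 864]
`print(a)` → prints [4, 9, 9, 9, 4, 864]
`print(b)` → prints [4, 9, 9, 9, 4]

Answer:
[4, 9, 9, 9, 4, 864]
[4, 9, 9, 9, 4]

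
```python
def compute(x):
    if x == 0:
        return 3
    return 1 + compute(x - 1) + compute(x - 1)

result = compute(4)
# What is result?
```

compute(x) = 1 + 2·compute(x-1), compute(0)=3. Closed form: (3+1)·2^4 - 1 = 63.

Answer: 63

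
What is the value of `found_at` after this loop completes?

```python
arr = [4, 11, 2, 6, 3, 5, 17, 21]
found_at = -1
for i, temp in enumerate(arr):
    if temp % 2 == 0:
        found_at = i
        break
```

First even number index in [4, 11, 2, 6, 3, 5, 17, 21]
`found_at` takes the values: -1 → 0

Answer: 0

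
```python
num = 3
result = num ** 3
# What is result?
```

Trace:
`num = 3` → num = 3
`result = num ** 3` → result = 27
So result = 27

Answer: 27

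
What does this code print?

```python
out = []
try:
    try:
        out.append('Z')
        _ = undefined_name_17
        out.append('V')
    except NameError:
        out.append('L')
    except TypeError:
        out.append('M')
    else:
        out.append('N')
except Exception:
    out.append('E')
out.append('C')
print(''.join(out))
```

Execution trace: 'Z' (inner try body) → 'L' (inner except NameError) → 'C' (after the try/except). Output: ZLC

Answer: ZLC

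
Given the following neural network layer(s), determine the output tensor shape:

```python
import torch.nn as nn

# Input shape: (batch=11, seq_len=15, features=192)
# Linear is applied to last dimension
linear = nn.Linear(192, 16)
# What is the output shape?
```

Input: (11, 15, 192) -> Output: (11, 15, 16)

Answer: (11, 15, 16)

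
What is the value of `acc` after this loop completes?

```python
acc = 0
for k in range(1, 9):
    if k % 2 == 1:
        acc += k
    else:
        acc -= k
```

Add odd, subtract even
`acc` takes the values: 0 → 1 → -1 → 2 → -2 → 3 → -3 → 4 → -4

Answer: -4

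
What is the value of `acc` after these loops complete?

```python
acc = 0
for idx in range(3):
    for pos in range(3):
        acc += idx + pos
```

Sum of all idx+pos for idx,pos in 3x3
`acc` takes the values: 0 → 1 → 3 → 4 → 6 → 9 → 11 → 14 → 18

Answer: 18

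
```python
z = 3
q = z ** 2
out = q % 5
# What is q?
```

Trace:
`z = 3` → z = 3
`q = z ** 2` → q = 9
`out = q % 5` → out = 4
So q = 9

Answer: 9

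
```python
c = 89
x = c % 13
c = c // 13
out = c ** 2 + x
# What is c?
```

Trace:
`c = 89` → c = 89
`x = c % 13` → x = 11
`c = c // 13` → c = 6
`out = c ** 2 + x` → out = 47
So c = 6

Answer: 6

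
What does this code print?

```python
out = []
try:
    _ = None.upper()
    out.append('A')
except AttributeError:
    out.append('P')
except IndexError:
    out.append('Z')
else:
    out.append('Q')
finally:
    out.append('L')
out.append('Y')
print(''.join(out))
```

Execution trace: 'P' (except AttributeError) → 'L' (finally) → 'Y' (after the try/except). Output: PLY

Answer: PLY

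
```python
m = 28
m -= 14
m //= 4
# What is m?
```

Trace:
`m = 28` → m = 28
`m -= 14` → m = 14
`m //= 4` → m = 3
So m = 3

Answer: 3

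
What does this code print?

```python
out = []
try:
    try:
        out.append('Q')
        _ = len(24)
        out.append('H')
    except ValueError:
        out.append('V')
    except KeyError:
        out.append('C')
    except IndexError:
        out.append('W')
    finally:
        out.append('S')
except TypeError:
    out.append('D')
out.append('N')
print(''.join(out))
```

Execution trace: 'Q' (try body) → 'S' (finally) → 'D' (outer except TypeError) → 'N' (after the try/except). Output: QSDN

Answer: QSDN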